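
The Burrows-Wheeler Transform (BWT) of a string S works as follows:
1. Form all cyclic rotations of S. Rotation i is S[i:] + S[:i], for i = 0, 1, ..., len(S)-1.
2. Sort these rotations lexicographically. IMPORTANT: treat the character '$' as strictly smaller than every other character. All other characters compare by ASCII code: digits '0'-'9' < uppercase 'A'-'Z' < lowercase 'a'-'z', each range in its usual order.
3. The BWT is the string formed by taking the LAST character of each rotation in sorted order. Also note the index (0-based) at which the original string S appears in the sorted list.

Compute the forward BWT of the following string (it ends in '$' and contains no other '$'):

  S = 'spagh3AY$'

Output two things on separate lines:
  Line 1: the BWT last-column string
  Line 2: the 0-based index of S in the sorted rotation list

Answer: Yh3Apags$
8

Derivation:
All 9 rotations (rotation i = S[i:]+S[:i]):
  rot[0] = spagh3AY$
  rot[1] = pagh3AY$s
  rot[2] = agh3AY$sp
  rot[3] = gh3AY$spa
  rot[4] = h3AY$spag
  rot[5] = 3AY$spagh
  rot[6] = AY$spagh3
  rot[7] = Y$spagh3A
  rot[8] = $spagh3AY
Sorted (with $ < everything):
  sorted[0] = $spagh3AY  (last char: 'Y')
  sorted[1] = 3AY$spagh  (last char: 'h')
  sorted[2] = AY$spagh3  (last char: '3')
  sorted[3] = Y$spagh3A  (last char: 'A')
  sorted[4] = agh3AY$sp  (last char: 'p')
  sorted[5] = gh3AY$spa  (last char: 'a')
  sorted[6] = h3AY$spag  (last char: 'g')
  sorted[7] = pagh3AY$s  (last char: 's')
  sorted[8] = spagh3AY$  (last char: '$')
Last column: Yh3Apags$
Original string S is at sorted index 8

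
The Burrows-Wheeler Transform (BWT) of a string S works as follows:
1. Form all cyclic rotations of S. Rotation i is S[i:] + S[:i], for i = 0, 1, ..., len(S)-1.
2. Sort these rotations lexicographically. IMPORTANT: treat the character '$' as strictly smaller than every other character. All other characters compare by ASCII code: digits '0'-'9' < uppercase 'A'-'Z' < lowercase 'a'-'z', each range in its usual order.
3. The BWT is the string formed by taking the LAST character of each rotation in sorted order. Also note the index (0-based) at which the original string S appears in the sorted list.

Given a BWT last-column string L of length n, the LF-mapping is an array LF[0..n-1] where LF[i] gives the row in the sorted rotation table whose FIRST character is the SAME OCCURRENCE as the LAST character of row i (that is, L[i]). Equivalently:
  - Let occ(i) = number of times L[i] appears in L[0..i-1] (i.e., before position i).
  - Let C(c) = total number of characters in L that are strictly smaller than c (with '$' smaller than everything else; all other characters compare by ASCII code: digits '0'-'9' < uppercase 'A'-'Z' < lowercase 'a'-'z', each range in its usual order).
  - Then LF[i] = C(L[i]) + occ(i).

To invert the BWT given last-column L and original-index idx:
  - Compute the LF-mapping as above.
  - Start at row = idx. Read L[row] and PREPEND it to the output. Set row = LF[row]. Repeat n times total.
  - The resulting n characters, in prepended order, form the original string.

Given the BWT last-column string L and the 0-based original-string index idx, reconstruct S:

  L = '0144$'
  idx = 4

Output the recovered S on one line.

Answer: 4410$

Derivation:
LF mapping: 1 2 3 4 0
Walk LF starting at row 4, prepending L[row]:
  step 1: row=4, L[4]='$', prepend. Next row=LF[4]=0
  step 2: row=0, L[0]='0', prepend. Next row=LF[0]=1
  step 3: row=1, L[1]='1', prepend. Next row=LF[1]=2
  step 4: row=2, L[2]='4', prepend. Next row=LF[2]=3
  step 5: row=3, L[3]='4', prepend. Next row=LF[3]=4
Reversed output: 4410$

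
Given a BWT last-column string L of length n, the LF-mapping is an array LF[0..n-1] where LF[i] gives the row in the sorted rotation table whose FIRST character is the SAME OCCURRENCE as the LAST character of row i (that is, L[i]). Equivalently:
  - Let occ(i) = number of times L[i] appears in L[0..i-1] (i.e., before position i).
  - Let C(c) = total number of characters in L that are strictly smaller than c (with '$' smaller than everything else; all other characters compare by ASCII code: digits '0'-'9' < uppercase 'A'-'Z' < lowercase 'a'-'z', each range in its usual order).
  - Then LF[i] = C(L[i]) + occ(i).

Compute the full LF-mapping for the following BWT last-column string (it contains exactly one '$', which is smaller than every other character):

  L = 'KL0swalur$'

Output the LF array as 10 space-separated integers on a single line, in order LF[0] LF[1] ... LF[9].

Answer: 2 3 1 7 9 4 5 8 6 0

Derivation:
Char counts: '$':1, '0':1, 'K':1, 'L':1, 'a':1, 'l':1, 'r':1, 's':1, 'u':1, 'w':1
C (first-col start): C('$')=0, C('0')=1, C('K')=2, C('L')=3, C('a')=4, C('l')=5, C('r')=6, C('s')=7, C('u')=8, C('w')=9
L[0]='K': occ=0, LF[0]=C('K')+0=2+0=2
L[1]='L': occ=0, LF[1]=C('L')+0=3+0=3
L[2]='0': occ=0, LF[2]=C('0')+0=1+0=1
L[3]='s': occ=0, LF[3]=C('s')+0=7+0=7
L[4]='w': occ=0, LF[4]=C('w')+0=9+0=9
L[5]='a': occ=0, LF[5]=C('a')+0=4+0=4
L[6]='l': occ=0, LF[6]=C('l')+0=5+0=5
L[7]='u': occ=0, LF[7]=C('u')+0=8+0=8
L[8]='r': occ=0, LF[8]=C('r')+0=6+0=6
L[9]='$': occ=0, LF[9]=C('$')+0=0+0=0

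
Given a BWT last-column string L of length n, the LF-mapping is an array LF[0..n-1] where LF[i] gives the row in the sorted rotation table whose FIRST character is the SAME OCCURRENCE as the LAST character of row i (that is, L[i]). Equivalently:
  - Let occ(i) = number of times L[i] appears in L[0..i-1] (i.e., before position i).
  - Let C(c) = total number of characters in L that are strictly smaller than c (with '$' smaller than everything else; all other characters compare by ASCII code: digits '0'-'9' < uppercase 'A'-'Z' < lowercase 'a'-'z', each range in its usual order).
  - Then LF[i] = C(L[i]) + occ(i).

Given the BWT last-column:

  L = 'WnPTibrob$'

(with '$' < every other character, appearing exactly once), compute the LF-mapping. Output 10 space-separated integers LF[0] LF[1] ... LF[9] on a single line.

Answer: 3 7 1 2 6 4 9 8 5 0

Derivation:
Char counts: '$':1, 'P':1, 'T':1, 'W':1, 'b':2, 'i':1, 'n':1, 'o':1, 'r':1
C (first-col start): C('$')=0, C('P')=1, C('T')=2, C('W')=3, C('b')=4, C('i')=6, C('n')=7, C('o')=8, C('r')=9
L[0]='W': occ=0, LF[0]=C('W')+0=3+0=3
L[1]='n': occ=0, LF[1]=C('n')+0=7+0=7
L[2]='P': occ=0, LF[2]=C('P')+0=1+0=1
L[3]='T': occ=0, LF[3]=C('T')+0=2+0=2
L[4]='i': occ=0, LF[4]=C('i')+0=6+0=6
L[5]='b': occ=0, LF[5]=C('b')+0=4+0=4
L[6]='r': occ=0, LF[6]=C('r')+0=9+0=9
L[7]='o': occ=0, LF[7]=C('o')+0=8+0=8
L[8]='b': occ=1, LF[8]=C('b')+1=4+1=5
L[9]='$': occ=0, LF[9]=C('$')+0=0+0=0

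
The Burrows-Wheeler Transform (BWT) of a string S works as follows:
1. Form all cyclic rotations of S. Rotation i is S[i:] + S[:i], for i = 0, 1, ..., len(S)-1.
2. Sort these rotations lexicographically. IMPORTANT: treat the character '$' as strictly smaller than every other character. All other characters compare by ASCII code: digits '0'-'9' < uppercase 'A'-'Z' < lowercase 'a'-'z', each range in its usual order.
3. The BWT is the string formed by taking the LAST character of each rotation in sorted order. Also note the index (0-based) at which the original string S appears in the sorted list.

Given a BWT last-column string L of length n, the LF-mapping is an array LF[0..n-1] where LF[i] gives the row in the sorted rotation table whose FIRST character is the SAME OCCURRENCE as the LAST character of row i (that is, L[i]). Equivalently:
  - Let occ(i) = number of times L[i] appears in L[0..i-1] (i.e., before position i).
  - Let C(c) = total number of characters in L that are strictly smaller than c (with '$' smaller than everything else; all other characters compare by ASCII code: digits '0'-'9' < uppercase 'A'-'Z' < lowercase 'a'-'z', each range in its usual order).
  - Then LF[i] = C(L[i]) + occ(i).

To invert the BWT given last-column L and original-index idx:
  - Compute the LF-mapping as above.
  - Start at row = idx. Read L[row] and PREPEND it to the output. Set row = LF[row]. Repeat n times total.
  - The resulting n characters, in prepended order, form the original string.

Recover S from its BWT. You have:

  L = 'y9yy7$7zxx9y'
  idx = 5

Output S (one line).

LF mapping: 7 3 8 9 1 0 2 11 5 6 4 10
Walk LF starting at row 5, prepending L[row]:
  step 1: row=5, L[5]='$', prepend. Next row=LF[5]=0
  step 2: row=0, L[0]='y', prepend. Next row=LF[0]=7
  step 3: row=7, L[7]='z', prepend. Next row=LF[7]=11
  step 4: row=11, L[11]='y', prepend. Next row=LF[11]=10
  step 5: row=10, L[10]='9', prepend. Next row=LF[10]=4
  step 6: row=4, L[4]='7', prepend. Next row=LF[4]=1
  step 7: row=1, L[1]='9', prepend. Next row=LF[1]=3
  step 8: row=3, L[3]='y', prepend. Next row=LF[3]=9
  step 9: row=9, L[9]='x', prepend. Next row=LF[9]=6
  step 10: row=6, L[6]='7', prepend. Next row=LF[6]=2
  step 11: row=2, L[2]='y', prepend. Next row=LF[2]=8
  step 12: row=8, L[8]='x', prepend. Next row=LF[8]=5
Reversed output: xy7xy979yzy$

Answer: xy7xy979yzy$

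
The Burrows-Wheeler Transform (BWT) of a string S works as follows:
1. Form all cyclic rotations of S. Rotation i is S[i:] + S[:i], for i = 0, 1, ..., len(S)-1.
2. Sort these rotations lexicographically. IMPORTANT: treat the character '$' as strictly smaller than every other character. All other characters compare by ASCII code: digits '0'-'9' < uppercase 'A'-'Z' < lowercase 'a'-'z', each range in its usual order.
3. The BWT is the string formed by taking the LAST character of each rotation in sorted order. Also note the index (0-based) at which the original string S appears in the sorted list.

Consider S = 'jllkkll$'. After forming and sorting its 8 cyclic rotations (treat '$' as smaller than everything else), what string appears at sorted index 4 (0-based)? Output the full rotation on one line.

Answer: l$jllkkl

Derivation:
All 8 rotations (rotation i = S[i:]+S[:i]):
  rot[0] = jllkkll$
  rot[1] = llkkll$j
  rot[2] = lkkll$jl
  rot[3] = kkll$jll
  rot[4] = kll$jllk
  rot[5] = ll$jllkk
  rot[6] = l$jllkkl
  rot[7] = $jllkkll
Sorted (with $ < everything):
  sorted[0] = $jllkkll
  sorted[1] = jllkkll$
  sorted[2] = kkll$jll
  sorted[3] = kll$jllk
  sorted[4] = l$jllkkl
  sorted[5] = lkkll$jl
  sorted[6] = ll$jllkk
  sorted[7] = llkkll$j
sorted[4] = l$jllkkl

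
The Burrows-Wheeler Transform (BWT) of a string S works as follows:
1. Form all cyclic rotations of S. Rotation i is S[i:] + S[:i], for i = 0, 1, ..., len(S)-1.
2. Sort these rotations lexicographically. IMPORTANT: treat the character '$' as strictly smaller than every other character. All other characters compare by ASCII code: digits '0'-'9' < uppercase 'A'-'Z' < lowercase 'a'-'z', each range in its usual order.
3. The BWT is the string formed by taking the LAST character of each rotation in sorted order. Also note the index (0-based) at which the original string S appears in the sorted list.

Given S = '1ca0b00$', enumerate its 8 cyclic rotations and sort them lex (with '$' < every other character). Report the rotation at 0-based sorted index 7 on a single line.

Answer: ca0b00$1

Derivation:
All 8 rotations (rotation i = S[i:]+S[:i]):
  rot[0] = 1ca0b00$
  rot[1] = ca0b00$1
  rot[2] = a0b00$1c
  rot[3] = 0b00$1ca
  rot[4] = b00$1ca0
  rot[5] = 00$1ca0b
  rot[6] = 0$1ca0b0
  rot[7] = $1ca0b00
Sorted (with $ < everything):
  sorted[0] = $1ca0b00
  sorted[1] = 0$1ca0b0
  sorted[2] = 00$1ca0b
  sorted[3] = 0b00$1ca
  sorted[4] = 1ca0b00$
  sorted[5] = a0b00$1c
  sorted[6] = b00$1ca0
  sorted[7] = ca0b00$1
sorted[7] = ca0b00$1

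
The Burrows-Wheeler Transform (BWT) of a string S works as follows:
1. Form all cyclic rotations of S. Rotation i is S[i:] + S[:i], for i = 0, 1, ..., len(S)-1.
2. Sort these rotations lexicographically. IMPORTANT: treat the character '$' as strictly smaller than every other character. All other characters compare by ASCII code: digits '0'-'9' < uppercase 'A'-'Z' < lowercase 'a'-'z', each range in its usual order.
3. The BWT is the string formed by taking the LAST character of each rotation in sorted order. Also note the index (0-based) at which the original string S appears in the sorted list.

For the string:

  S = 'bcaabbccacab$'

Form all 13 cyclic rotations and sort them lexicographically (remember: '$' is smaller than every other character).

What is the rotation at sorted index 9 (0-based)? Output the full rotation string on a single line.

All 13 rotations (rotation i = S[i:]+S[:i]):
  rot[0] = bcaabbccacab$
  rot[1] = caabbccacab$b
  rot[2] = aabbccacab$bc
  rot[3] = abbccacab$bca
  rot[4] = bbccacab$bcaa
  rot[5] = bccacab$bcaab
  rot[6] = ccacab$bcaabb
  rot[7] = cacab$bcaabbc
  rot[8] = acab$bcaabbcc
  rot[9] = cab$bcaabbcca
  rot[10] = ab$bcaabbccac
  rot[11] = b$bcaabbccaca
  rot[12] = $bcaabbccacab
Sorted (with $ < everything):
  sorted[0] = $bcaabbccacab
  sorted[1] = aabbccacab$bc
  sorted[2] = ab$bcaabbccac
  sorted[3] = abbccacab$bca
  sorted[4] = acab$bcaabbcc
  sorted[5] = b$bcaabbccaca
  sorted[6] = bbccacab$bcaa
  sorted[7] = bcaabbccacab$
  sorted[8] = bccacab$bcaab
  sorted[9] = caabbccacab$b
  sorted[10] = cab$bcaabbcca
  sorted[11] = cacab$bcaabbc
  sorted[12] = ccacab$bcaabb
sorted[9] = caabbccacab$b

Answer: caabbccacab$b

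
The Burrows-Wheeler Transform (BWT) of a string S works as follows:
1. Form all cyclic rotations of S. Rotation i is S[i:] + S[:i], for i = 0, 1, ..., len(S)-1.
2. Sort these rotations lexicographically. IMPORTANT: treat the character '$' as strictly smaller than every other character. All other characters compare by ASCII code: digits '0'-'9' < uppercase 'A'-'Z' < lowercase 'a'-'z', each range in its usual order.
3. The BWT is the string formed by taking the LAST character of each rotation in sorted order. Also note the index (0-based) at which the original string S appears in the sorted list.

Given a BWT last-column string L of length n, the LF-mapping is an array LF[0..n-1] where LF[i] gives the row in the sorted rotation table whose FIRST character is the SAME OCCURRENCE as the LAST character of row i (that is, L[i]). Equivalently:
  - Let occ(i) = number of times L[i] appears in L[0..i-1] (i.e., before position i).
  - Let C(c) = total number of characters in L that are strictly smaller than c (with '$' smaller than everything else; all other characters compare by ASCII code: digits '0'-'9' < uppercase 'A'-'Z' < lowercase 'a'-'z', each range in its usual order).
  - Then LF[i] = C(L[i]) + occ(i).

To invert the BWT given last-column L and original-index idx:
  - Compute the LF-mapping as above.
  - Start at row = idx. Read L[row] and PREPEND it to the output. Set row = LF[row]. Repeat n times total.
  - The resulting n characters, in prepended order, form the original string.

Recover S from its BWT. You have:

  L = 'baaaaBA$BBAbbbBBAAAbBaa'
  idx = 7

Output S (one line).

Answer: BBBaAabaABaAabbBbaABAb$

Derivation:
LF mapping: 18 12 13 14 15 6 1 0 7 8 2 19 20 21 9 10 3 4 5 22 11 16 17
Walk LF starting at row 7, prepending L[row]:
  step 1: row=7, L[7]='$', prepend. Next row=LF[7]=0
  step 2: row=0, L[0]='b', prepend. Next row=LF[0]=18
  step 3: row=18, L[18]='A', prepend. Next row=LF[18]=5
  step 4: row=5, L[5]='B', prepend. Next row=LF[5]=6
  step 5: row=6, L[6]='A', prepend. Next row=LF[6]=1
  step 6: row=1, L[1]='a', prepend. Next row=LF[1]=12
  step 7: row=12, L[12]='b', prepend. Next row=LF[12]=20
  step 8: row=20, L[20]='B', prepend. Next row=LF[20]=11
  step 9: row=11, L[11]='b', prepend. Next row=LF[11]=19
  step 10: row=19, L[19]='b', prepend. Next row=LF[19]=22
  step 11: row=22, L[22]='a', prepend. Next row=LF[22]=17
  step 12: row=17, L[17]='A', prepend. Next row=LF[17]=4
  step 13: row=4, L[4]='a', prepend. Next row=LF[4]=15
  step 14: row=15, L[15]='B', prepend. Next row=LF[15]=10
  step 15: row=10, L[10]='A', prepend. Next row=LF[10]=2
  step 16: row=2, L[2]='a', prepend. Next row=LF[2]=13
  step 17: row=13, L[13]='b', prepend. Next row=LF[13]=21
  step 18: row=21, L[21]='a', prepend. Next row=LF[21]=16
  step 19: row=16, L[16]='A', prepend. Next row=LF[16]=3
  step 20: row=3, L[3]='a', prepend. Next row=LF[3]=14
  step 21: row=14, L[14]='B', prepend. Next row=LF[14]=9
  step 22: row=9, L[9]='B', prepend. Next row=LF[9]=8
  step 23: row=8, L[8]='B', prepend. Next row=LF[8]=7
Reversed output: BBBaAabaABaAabbBbaABAb$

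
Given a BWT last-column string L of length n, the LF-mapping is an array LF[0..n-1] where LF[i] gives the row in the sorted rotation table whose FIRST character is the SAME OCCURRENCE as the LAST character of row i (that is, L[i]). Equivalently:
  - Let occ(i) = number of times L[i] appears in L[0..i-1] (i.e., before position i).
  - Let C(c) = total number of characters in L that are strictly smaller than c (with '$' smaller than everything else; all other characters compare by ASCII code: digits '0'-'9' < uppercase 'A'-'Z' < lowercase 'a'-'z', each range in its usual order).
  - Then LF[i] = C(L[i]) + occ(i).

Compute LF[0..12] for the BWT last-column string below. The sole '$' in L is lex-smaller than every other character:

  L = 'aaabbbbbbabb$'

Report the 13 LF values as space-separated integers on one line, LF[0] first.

Char counts: '$':1, 'a':4, 'b':8
C (first-col start): C('$')=0, C('a')=1, C('b')=5
L[0]='a': occ=0, LF[0]=C('a')+0=1+0=1
L[1]='a': occ=1, LF[1]=C('a')+1=1+1=2
L[2]='a': occ=2, LF[2]=C('a')+2=1+2=3
L[3]='b': occ=0, LF[3]=C('b')+0=5+0=5
L[4]='b': occ=1, LF[4]=C('b')+1=5+1=6
L[5]='b': occ=2, LF[5]=C('b')+2=5+2=7
L[6]='b': occ=3, LF[6]=C('b')+3=5+3=8
L[7]='b': occ=4, LF[7]=C('b')+4=5+4=9
L[8]='b': occ=5, LF[8]=C('b')+5=5+5=10
L[9]='a': occ=3, LF[9]=C('a')+3=1+3=4
L[10]='b': occ=6, LF[10]=C('b')+6=5+6=11
L[11]='b': occ=7, LF[11]=C('b')+7=5+7=12
L[12]='$': occ=0, LF[12]=C('$')+0=0+0=0

Answer: 1 2 3 5 6 7 8 9 10 4 11 12 0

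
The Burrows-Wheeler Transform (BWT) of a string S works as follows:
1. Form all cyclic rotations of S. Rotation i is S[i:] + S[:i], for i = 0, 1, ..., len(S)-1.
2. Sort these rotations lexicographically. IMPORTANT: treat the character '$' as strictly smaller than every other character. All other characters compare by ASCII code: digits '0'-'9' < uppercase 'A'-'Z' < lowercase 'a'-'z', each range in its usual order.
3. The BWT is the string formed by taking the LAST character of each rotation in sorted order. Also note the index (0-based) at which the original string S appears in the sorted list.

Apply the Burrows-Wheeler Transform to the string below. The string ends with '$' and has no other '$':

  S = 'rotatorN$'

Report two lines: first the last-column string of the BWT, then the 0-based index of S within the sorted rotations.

Answer: Nrttro$oa
6

Derivation:
All 9 rotations (rotation i = S[i:]+S[:i]):
  rot[0] = rotatorN$
  rot[1] = otatorN$r
  rot[2] = tatorN$ro
  rot[3] = atorN$rot
  rot[4] = torN$rota
  rot[5] = orN$rotat
  rot[6] = rN$rotato
  rot[7] = N$rotator
  rot[8] = $rotatorN
Sorted (with $ < everything):
  sorted[0] = $rotatorN  (last char: 'N')
  sorted[1] = N$rotator  (last char: 'r')
  sorted[2] = atorN$rot  (last char: 't')
  sorted[3] = orN$rotat  (last char: 't')
  sorted[4] = otatorN$r  (last char: 'r')
  sorted[5] = rN$rotato  (last char: 'o')
  sorted[6] = rotatorN$  (last char: '$')
  sorted[7] = tatorN$ro  (last char: 'o')
  sorted[8] = torN$rota  (last char: 'a')
Last column: Nrttro$oa
Original string S is at sorted index 6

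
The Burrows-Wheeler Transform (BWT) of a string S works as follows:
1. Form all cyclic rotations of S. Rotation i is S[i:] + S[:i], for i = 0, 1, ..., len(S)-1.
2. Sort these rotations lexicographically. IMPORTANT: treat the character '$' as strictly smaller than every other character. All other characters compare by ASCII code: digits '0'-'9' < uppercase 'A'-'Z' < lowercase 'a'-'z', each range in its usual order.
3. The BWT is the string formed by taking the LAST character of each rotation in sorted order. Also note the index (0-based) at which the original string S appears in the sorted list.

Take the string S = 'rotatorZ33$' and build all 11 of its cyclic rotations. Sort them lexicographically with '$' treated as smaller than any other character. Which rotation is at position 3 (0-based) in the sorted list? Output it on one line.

Answer: Z33$rotator

Derivation:
All 11 rotations (rotation i = S[i:]+S[:i]):
  rot[0] = rotatorZ33$
  rot[1] = otatorZ33$r
  rot[2] = tatorZ33$ro
  rot[3] = atorZ33$rot
  rot[4] = torZ33$rota
  rot[5] = orZ33$rotat
  rot[6] = rZ33$rotato
  rot[7] = Z33$rotator
  rot[8] = 33$rotatorZ
  rot[9] = 3$rotatorZ3
  rot[10] = $rotatorZ33
Sorted (with $ < everything):
  sorted[0] = $rotatorZ33
  sorted[1] = 3$rotatorZ3
  sorted[2] = 33$rotatorZ
  sorted[3] = Z33$rotator
  sorted[4] = atorZ33$rot
  sorted[5] = orZ33$rotat
  sorted[6] = otatorZ33$r
  sorted[7] = rZ33$rotato
  sorted[8] = rotatorZ33$
  sorted[9] = tatorZ33$ro
  sorted[10] = torZ33$rota
sorted[3] = Z33$rotator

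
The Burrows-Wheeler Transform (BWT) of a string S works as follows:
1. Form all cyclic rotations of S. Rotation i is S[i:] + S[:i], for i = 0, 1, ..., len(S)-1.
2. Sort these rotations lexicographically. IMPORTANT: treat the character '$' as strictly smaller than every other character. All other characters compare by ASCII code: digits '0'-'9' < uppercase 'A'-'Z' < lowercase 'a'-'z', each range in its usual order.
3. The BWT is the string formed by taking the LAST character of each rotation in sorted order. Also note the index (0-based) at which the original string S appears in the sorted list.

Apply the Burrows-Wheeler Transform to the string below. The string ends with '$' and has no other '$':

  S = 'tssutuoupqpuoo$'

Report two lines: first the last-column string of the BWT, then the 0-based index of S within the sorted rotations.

All 15 rotations (rotation i = S[i:]+S[:i]):
  rot[0] = tssutuoupqpuoo$
  rot[1] = ssutuoupqpuoo$t
  rot[2] = sutuoupqpuoo$ts
  rot[3] = utuoupqpuoo$tss
  rot[4] = tuoupqpuoo$tssu
  rot[5] = uoupqpuoo$tssut
  rot[6] = oupqpuoo$tssutu
  rot[7] = upqpuoo$tssutuo
  rot[8] = pqpuoo$tssutuou
  rot[9] = qpuoo$tssutuoup
  rot[10] = puoo$tssutuoupq
  rot[11] = uoo$tssutuoupqp
  rot[12] = oo$tssutuoupqpu
  rot[13] = o$tssutuoupqpuo
  rot[14] = $tssutuoupqpuoo
Sorted (with $ < everything):
  sorted[0] = $tssutuoupqpuoo  (last char: 'o')
  sorted[1] = o$tssutuoupqpuo  (last char: 'o')
  sorted[2] = oo$tssutuoupqpu  (last char: 'u')
  sorted[3] = oupqpuoo$tssutu  (last char: 'u')
  sorted[4] = pqpuoo$tssutuou  (last char: 'u')
  sorted[5] = puoo$tssutuoupq  (last char: 'q')
  sorted[6] = qpuoo$tssutuoup  (last char: 'p')
  sorted[7] = ssutuoupqpuoo$t  (last char: 't')
  sorted[8] = sutuoupqpuoo$ts  (last char: 's')
  sorted[9] = tssutuoupqpuoo$  (last char: '$')
  sorted[10] = tuoupqpuoo$tssu  (last char: 'u')
  sorted[11] = uoo$tssutuoupqp  (last char: 'p')
  sorted[12] = uoupqpuoo$tssut  (last char: 't')
  sorted[13] = upqpuoo$tssutuo  (last char: 'o')
  sorted[14] = utuoupqpuoo$tss  (last char: 's')
Last column: oouuuqpts$uptos
Original string S is at sorted index 9

Answer: oouuuqpts$uptos
9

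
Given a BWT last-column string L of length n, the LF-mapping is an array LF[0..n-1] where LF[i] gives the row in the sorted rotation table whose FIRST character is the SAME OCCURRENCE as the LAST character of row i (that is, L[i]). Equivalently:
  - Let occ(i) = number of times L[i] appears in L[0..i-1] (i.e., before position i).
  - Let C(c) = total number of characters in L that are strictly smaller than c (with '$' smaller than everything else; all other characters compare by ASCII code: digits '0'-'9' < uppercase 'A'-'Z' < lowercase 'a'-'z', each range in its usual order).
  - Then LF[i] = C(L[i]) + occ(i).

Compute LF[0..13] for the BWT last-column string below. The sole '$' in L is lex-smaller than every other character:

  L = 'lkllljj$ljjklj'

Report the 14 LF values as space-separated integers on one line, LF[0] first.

Answer: 8 6 9 10 11 1 2 0 12 3 4 7 13 5

Derivation:
Char counts: '$':1, 'j':5, 'k':2, 'l':6
C (first-col start): C('$')=0, C('j')=1, C('k')=6, C('l')=8
L[0]='l': occ=0, LF[0]=C('l')+0=8+0=8
L[1]='k': occ=0, LF[1]=C('k')+0=6+0=6
L[2]='l': occ=1, LF[2]=C('l')+1=8+1=9
L[3]='l': occ=2, LF[3]=C('l')+2=8+2=10
L[4]='l': occ=3, LF[4]=C('l')+3=8+3=11
L[5]='j': occ=0, LF[5]=C('j')+0=1+0=1
L[6]='j': occ=1, LF[6]=C('j')+1=1+1=2
L[7]='$': occ=0, LF[7]=C('$')+0=0+0=0
L[8]='l': occ=4, LF[8]=C('l')+4=8+4=12
L[9]='j': occ=2, LF[9]=C('j')+2=1+2=3
L[10]='j': occ=3, LF[10]=C('j')+3=1+3=4
L[11]='k': occ=1, LF[11]=C('k')+1=6+1=7
L[12]='l': occ=5, LF[12]=C('l')+5=8+5=13
L[13]='j': occ=4, LF[13]=C('j')+4=1+4=5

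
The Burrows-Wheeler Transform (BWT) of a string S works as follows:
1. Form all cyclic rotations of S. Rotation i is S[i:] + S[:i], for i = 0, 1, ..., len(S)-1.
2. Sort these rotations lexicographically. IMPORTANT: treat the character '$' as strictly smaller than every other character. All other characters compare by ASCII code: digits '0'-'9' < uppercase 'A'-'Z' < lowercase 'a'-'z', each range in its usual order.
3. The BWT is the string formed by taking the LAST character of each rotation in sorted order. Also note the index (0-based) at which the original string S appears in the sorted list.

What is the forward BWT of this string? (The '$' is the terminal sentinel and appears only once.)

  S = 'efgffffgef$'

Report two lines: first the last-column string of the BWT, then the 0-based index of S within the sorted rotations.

All 11 rotations (rotation i = S[i:]+S[:i]):
  rot[0] = efgffffgef$
  rot[1] = fgffffgef$e
  rot[2] = gffffgef$ef
  rot[3] = ffffgef$efg
  rot[4] = fffgef$efgf
  rot[5] = ffgef$efgff
  rot[6] = fgef$efgfff
  rot[7] = gef$efgffff
  rot[8] = ef$efgffffg
  rot[9] = f$efgffffge
  rot[10] = $efgffffgef
Sorted (with $ < everything):
  sorted[0] = $efgffffgef  (last char: 'f')
  sorted[1] = ef$efgffffg  (last char: 'g')
  sorted[2] = efgffffgef$  (last char: '$')
  sorted[3] = f$efgffffge  (last char: 'e')
  sorted[4] = ffffgef$efg  (last char: 'g')
  sorted[5] = fffgef$efgf  (last char: 'f')
  sorted[6] = ffgef$efgff  (last char: 'f')
  sorted[7] = fgef$efgfff  (last char: 'f')
  sorted[8] = fgffffgef$e  (last char: 'e')
  sorted[9] = gef$efgffff  (last char: 'f')
  sorted[10] = gffffgef$ef  (last char: 'f')
Last column: fg$egfffeff
Original string S is at sorted index 2

Answer: fg$egfffeff
2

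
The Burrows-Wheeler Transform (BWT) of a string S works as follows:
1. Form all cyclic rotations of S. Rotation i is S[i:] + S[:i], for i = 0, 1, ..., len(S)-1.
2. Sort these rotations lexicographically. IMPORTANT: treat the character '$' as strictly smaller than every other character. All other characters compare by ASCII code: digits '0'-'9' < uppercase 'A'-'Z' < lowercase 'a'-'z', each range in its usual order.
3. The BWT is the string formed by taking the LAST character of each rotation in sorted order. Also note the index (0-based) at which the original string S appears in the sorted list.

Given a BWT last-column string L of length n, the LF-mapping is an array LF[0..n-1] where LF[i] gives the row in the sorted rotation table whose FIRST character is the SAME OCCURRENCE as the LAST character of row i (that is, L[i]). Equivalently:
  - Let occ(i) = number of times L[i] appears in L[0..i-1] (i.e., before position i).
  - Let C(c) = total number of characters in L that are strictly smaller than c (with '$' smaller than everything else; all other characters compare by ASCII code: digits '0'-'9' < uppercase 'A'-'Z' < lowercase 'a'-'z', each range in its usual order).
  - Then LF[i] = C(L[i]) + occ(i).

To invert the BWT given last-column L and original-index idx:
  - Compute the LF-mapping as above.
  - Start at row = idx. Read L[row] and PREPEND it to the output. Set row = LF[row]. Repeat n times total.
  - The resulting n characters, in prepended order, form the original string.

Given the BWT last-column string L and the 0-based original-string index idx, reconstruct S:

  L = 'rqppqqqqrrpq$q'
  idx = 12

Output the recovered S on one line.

LF mapping: 11 4 1 2 5 6 7 8 12 13 3 9 0 10
Walk LF starting at row 12, prepending L[row]:
  step 1: row=12, L[12]='$', prepend. Next row=LF[12]=0
  step 2: row=0, L[0]='r', prepend. Next row=LF[0]=11
  step 3: row=11, L[11]='q', prepend. Next row=LF[11]=9
  step 4: row=9, L[9]='r', prepend. Next row=LF[9]=13
  step 5: row=13, L[13]='q', prepend. Next row=LF[13]=10
  step 6: row=10, L[10]='p', prepend. Next row=LF[10]=3
  step 7: row=3, L[3]='p', prepend. Next row=LF[3]=2
  step 8: row=2, L[2]='p', prepend. Next row=LF[2]=1
  step 9: row=1, L[1]='q', prepend. Next row=LF[1]=4
  step 10: row=4, L[4]='q', prepend. Next row=LF[4]=5
  step 11: row=5, L[5]='q', prepend. Next row=LF[5]=6
  step 12: row=6, L[6]='q', prepend. Next row=LF[6]=7
  step 13: row=7, L[7]='q', prepend. Next row=LF[7]=8
  step 14: row=8, L[8]='r', prepend. Next row=LF[8]=12
Reversed output: rqqqqqpppqrqr$

Answer: rqqqqqpppqrqr$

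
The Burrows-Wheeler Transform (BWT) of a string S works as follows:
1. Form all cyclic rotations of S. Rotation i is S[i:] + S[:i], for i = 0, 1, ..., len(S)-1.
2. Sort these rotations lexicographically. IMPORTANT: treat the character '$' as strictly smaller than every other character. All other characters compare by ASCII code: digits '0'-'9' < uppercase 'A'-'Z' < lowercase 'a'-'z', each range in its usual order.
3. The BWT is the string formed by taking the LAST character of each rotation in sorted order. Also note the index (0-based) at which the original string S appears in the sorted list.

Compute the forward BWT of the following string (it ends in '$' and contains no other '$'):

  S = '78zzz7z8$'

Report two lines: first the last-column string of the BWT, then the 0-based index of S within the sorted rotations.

All 9 rotations (rotation i = S[i:]+S[:i]):
  rot[0] = 78zzz7z8$
  rot[1] = 8zzz7z8$7
  rot[2] = zzz7z8$78
  rot[3] = zz7z8$78z
  rot[4] = z7z8$78zz
  rot[5] = 7z8$78zzz
  rot[6] = z8$78zzz7
  rot[7] = 8$78zzz7z
  rot[8] = $78zzz7z8
Sorted (with $ < everything):
  sorted[0] = $78zzz7z8  (last char: '8')
  sorted[1] = 78zzz7z8$  (last char: '$')
  sorted[2] = 7z8$78zzz  (last char: 'z')
  sorted[3] = 8$78zzz7z  (last char: 'z')
  sorted[4] = 8zzz7z8$7  (last char: '7')
  sorted[5] = z7z8$78zz  (last char: 'z')
  sorted[6] = z8$78zzz7  (last char: '7')
  sorted[7] = zz7z8$78z  (last char: 'z')
  sorted[8] = zzz7z8$78  (last char: '8')
Last column: 8$zz7z7z8
Original string S is at sorted index 1

Answer: 8$zz7z7z8
1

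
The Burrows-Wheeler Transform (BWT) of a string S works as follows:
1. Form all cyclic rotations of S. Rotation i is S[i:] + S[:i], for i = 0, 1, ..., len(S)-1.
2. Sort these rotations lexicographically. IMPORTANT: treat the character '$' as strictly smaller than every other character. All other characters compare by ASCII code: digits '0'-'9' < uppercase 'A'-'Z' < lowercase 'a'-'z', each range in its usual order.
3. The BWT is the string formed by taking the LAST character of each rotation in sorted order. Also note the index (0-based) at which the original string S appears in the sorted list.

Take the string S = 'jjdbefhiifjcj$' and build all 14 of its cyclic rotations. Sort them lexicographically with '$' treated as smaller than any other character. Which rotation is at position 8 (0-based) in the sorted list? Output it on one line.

All 14 rotations (rotation i = S[i:]+S[:i]):
  rot[0] = jjdbefhiifjcj$
  rot[1] = jdbefhiifjcj$j
  rot[2] = dbefhiifjcj$jj
  rot[3] = befhiifjcj$jjd
  rot[4] = efhiifjcj$jjdb
  rot[5] = fhiifjcj$jjdbe
  rot[6] = hiifjcj$jjdbef
  rot[7] = iifjcj$jjdbefh
  rot[8] = ifjcj$jjdbefhi
  rot[9] = fjcj$jjdbefhii
  rot[10] = jcj$jjdbefhiif
  rot[11] = cj$jjdbefhiifj
  rot[12] = j$jjdbefhiifjc
  rot[13] = $jjdbefhiifjcj
Sorted (with $ < everything):
  sorted[0] = $jjdbefhiifjcj
  sorted[1] = befhiifjcj$jjd
  sorted[2] = cj$jjdbefhiifj
  sorted[3] = dbefhiifjcj$jj
  sorted[4] = efhiifjcj$jjdb
  sorted[5] = fhiifjcj$jjdbe
  sorted[6] = fjcj$jjdbefhii
  sorted[7] = hiifjcj$jjdbef
  sorted[8] = ifjcj$jjdbefhi
  sorted[9] = iifjcj$jjdbefh
  sorted[10] = j$jjdbefhiifjc
  sorted[11] = jcj$jjdbefhiif
  sorted[12] = jdbefhiifjcj$j
  sorted[13] = jjdbefhiifjcj$
sorted[8] = ifjcj$jjdbefhi

Answer: ifjcj$jjdbefhi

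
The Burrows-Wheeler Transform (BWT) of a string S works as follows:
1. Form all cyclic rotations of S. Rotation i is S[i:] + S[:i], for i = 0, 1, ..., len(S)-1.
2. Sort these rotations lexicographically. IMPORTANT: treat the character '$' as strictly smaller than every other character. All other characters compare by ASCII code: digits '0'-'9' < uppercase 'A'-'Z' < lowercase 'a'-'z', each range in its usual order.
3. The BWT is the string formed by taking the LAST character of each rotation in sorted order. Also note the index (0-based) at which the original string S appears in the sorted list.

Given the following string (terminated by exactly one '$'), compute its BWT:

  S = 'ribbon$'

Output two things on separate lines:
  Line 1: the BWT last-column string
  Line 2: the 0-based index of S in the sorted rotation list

Answer: nibrob$
6

Derivation:
All 7 rotations (rotation i = S[i:]+S[:i]):
  rot[0] = ribbon$
  rot[1] = ibbon$r
  rot[2] = bbon$ri
  rot[3] = bon$rib
  rot[4] = on$ribb
  rot[5] = n$ribbo
  rot[6] = $ribbon
Sorted (with $ < everything):
  sorted[0] = $ribbon  (last char: 'n')
  sorted[1] = bbon$ri  (last char: 'i')
  sorted[2] = bon$rib  (last char: 'b')
  sorted[3] = ibbon$r  (last char: 'r')
  sorted[4] = n$ribbo  (last char: 'o')
  sorted[5] = on$ribb  (last char: 'b')
  sorted[6] = ribbon$  (last char: '$')
Last column: nibrob$
Original string S is at sorted index 6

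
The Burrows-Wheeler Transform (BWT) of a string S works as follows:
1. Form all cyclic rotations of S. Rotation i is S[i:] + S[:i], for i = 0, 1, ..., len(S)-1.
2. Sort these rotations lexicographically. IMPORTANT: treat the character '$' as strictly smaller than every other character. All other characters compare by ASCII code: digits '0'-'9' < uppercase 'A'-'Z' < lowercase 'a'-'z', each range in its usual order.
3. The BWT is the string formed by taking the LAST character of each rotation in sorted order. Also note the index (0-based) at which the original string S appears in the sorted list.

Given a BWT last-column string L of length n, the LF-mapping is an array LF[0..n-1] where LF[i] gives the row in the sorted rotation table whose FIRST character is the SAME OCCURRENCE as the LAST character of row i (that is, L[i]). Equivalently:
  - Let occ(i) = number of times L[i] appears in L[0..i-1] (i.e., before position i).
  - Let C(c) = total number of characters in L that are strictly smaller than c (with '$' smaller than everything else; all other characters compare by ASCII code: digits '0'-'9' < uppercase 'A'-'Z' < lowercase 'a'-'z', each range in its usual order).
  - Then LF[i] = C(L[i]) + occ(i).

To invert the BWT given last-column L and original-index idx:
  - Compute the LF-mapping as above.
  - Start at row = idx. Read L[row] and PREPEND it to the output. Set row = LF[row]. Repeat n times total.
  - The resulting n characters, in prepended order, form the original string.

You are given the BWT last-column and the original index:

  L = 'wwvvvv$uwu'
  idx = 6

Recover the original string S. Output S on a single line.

Answer: vvvvuwwuw$

Derivation:
LF mapping: 7 8 3 4 5 6 0 1 9 2
Walk LF starting at row 6, prepending L[row]:
  step 1: row=6, L[6]='$', prepend. Next row=LF[6]=0
  step 2: row=0, L[0]='w', prepend. Next row=LF[0]=7
  step 3: row=7, L[7]='u', prepend. Next row=LF[7]=1
  step 4: row=1, L[1]='w', prepend. Next row=LF[1]=8
  step 5: row=8, L[8]='w', prepend. Next row=LF[8]=9
  step 6: row=9, L[9]='u', prepend. Next row=LF[9]=2
  step 7: row=2, L[2]='v', prepend. Next row=LF[2]=3
  step 8: row=3, L[3]='v', prepend. Next row=LF[3]=4
  step 9: row=4, L[4]='v', prepend. Next row=LF[4]=5
  step 10: row=5, L[5]='v', prepend. Next row=LF[5]=6
Reversed output: vvvvuwwuw$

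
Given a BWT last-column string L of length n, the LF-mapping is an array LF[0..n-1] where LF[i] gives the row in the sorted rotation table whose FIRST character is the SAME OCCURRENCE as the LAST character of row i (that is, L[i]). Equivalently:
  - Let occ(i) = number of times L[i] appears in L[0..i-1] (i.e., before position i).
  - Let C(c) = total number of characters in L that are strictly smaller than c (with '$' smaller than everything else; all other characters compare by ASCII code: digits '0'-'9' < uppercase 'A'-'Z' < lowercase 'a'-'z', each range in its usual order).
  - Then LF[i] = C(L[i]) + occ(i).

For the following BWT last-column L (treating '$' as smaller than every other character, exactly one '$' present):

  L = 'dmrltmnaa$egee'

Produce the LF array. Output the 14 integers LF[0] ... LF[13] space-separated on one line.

Char counts: '$':1, 'a':2, 'd':1, 'e':3, 'g':1, 'l':1, 'm':2, 'n':1, 'r':1, 't':1
C (first-col start): C('$')=0, C('a')=1, C('d')=3, C('e')=4, C('g')=7, C('l')=8, C('m')=9, C('n')=11, C('r')=12, C('t')=13
L[0]='d': occ=0, LF[0]=C('d')+0=3+0=3
L[1]='m': occ=0, LF[1]=C('m')+0=9+0=9
L[2]='r': occ=0, LF[2]=C('r')+0=12+0=12
L[3]='l': occ=0, LF[3]=C('l')+0=8+0=8
L[4]='t': occ=0, LF[4]=C('t')+0=13+0=13
L[5]='m': occ=1, LF[5]=C('m')+1=9+1=10
L[6]='n': occ=0, LF[6]=C('n')+0=11+0=11
L[7]='a': occ=0, LF[7]=C('a')+0=1+0=1
L[8]='a': occ=1, LF[8]=C('a')+1=1+1=2
L[9]='$': occ=0, LF[9]=C('$')+0=0+0=0
L[10]='e': occ=0, LF[10]=C('e')+0=4+0=4
L[11]='g': occ=0, LF[11]=C('g')+0=7+0=7
L[12]='e': occ=1, LF[12]=C('e')+1=4+1=5
L[13]='e': occ=2, LF[13]=C('e')+2=4+2=6

Answer: 3 9 12 8 13 10 11 1 2 0 4 7 5 6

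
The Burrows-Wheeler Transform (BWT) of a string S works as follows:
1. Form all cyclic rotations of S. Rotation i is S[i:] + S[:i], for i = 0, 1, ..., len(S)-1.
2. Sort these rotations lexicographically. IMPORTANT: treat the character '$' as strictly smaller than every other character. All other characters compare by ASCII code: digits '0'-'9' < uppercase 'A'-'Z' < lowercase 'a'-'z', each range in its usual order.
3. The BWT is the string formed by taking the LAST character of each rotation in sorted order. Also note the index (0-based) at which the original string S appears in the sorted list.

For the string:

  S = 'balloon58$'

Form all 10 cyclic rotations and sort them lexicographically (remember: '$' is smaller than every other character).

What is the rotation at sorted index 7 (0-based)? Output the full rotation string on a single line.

All 10 rotations (rotation i = S[i:]+S[:i]):
  rot[0] = balloon58$
  rot[1] = alloon58$b
  rot[2] = lloon58$ba
  rot[3] = loon58$bal
  rot[4] = oon58$ball
  rot[5] = on58$ballo
  rot[6] = n58$balloo
  rot[7] = 58$balloon
  rot[8] = 8$balloon5
  rot[9] = $balloon58
Sorted (with $ < everything):
  sorted[0] = $balloon58
  sorted[1] = 58$balloon
  sorted[2] = 8$balloon5
  sorted[3] = alloon58$b
  sorted[4] = balloon58$
  sorted[5] = lloon58$ba
  sorted[6] = loon58$bal
  sorted[7] = n58$balloo
  sorted[8] = on58$ballo
  sorted[9] = oon58$ball
sorted[7] = n58$balloo

Answer: n58$balloo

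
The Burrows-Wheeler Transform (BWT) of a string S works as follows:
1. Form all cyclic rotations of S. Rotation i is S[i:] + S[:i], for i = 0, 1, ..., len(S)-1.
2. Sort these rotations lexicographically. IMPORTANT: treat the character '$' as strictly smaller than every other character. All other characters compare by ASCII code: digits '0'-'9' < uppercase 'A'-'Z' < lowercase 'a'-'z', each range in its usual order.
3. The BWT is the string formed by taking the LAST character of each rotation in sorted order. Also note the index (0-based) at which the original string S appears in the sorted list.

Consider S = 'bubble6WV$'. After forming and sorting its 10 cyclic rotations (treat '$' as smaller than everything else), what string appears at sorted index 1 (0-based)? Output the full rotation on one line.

Answer: 6WV$bubble

Derivation:
All 10 rotations (rotation i = S[i:]+S[:i]):
  rot[0] = bubble6WV$
  rot[1] = ubble6WV$b
  rot[2] = bble6WV$bu
  rot[3] = ble6WV$bub
  rot[4] = le6WV$bubb
  rot[5] = e6WV$bubbl
  rot[6] = 6WV$bubble
  rot[7] = WV$bubble6
  rot[8] = V$bubble6W
  rot[9] = $bubble6WV
Sorted (with $ < everything):
  sorted[0] = $bubble6WV
  sorted[1] = 6WV$bubble
  sorted[2] = V$bubble6W
  sorted[3] = WV$bubble6
  sorted[4] = bble6WV$bu
  sorted[5] = ble6WV$bub
  sorted[6] = bubble6WV$
  sorted[7] = e6WV$bubbl
  sorted[8] = le6WV$bubb
  sorted[9] = ubble6WV$b
sorted[1] = 6WV$bubble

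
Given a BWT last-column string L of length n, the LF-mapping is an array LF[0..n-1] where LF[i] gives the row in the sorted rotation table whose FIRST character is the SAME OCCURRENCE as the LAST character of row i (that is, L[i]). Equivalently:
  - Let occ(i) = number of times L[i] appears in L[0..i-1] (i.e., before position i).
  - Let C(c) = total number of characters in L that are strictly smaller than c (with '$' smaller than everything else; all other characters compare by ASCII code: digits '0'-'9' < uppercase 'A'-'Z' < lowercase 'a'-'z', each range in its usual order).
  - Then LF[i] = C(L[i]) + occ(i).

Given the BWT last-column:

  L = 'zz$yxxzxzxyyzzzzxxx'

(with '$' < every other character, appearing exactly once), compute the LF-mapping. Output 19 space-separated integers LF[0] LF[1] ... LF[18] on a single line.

Char counts: '$':1, 'x':7, 'y':3, 'z':8
C (first-col start): C('$')=0, C('x')=1, C('y')=8, C('z')=11
L[0]='z': occ=0, LF[0]=C('z')+0=11+0=11
L[1]='z': occ=1, LF[1]=C('z')+1=11+1=12
L[2]='$': occ=0, LF[2]=C('$')+0=0+0=0
L[3]='y': occ=0, LF[3]=C('y')+0=8+0=8
L[4]='x': occ=0, LF[4]=C('x')+0=1+0=1
L[5]='x': occ=1, LF[5]=C('x')+1=1+1=2
L[6]='z': occ=2, LF[6]=C('z')+2=11+2=13
L[7]='x': occ=2, LF[7]=C('x')+2=1+2=3
L[8]='z': occ=3, LF[8]=C('z')+3=11+3=14
L[9]='x': occ=3, LF[9]=C('x')+3=1+3=4
L[10]='y': occ=1, LF[10]=C('y')+1=8+1=9
L[11]='y': occ=2, LF[11]=C('y')+2=8+2=10
L[12]='z': occ=4, LF[12]=C('z')+4=11+4=15
L[13]='z': occ=5, LF[13]=C('z')+5=11+5=16
L[14]='z': occ=6, LF[14]=C('z')+6=11+6=17
L[15]='z': occ=7, LF[15]=C('z')+7=11+7=18
L[16]='x': occ=4, LF[16]=C('x')+4=1+4=5
L[17]='x': occ=5, LF[17]=C('x')+5=1+5=6
L[18]='x': occ=6, LF[18]=C('x')+6=1+6=7

Answer: 11 12 0 8 1 2 13 3 14 4 9 10 15 16 17 18 5 6 7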